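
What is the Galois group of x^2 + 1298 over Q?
Gal(K/Q) = Z/2Z (cyclic of order 2)

x^2 + 1298 is irreducible over Q since -1298 is not a rational square. The splitting field Q(sqrt(-1298)) has degree 2 over Q, and its unique nontrivial automorphism is sqrt(-1298) ↦ -sqrt(-1298). Hence Gal(Q(sqrt(-1298))/Q) = Z/2Z.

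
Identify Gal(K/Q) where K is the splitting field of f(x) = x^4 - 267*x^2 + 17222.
Gal(K/Q) = V_4 (Klein four-group, Z/2Z × Z/2Z)

f factors as (x^2 - 158)(x^2 - 109), so the splitting field is K = Q(sqrt(158), sqrt(109)). The elements 158, 109, 17222 are all non-squares in Q, so sqrt(158) and sqrt(109) generate independent quadratic extensions. Thus [K:Q] = 4 and Gal(K/Q) is generated by the two order-2 automorphisms sqrt(158) ↦ -sqrt(158) and sqrt(109) ↦ -sqrt(109), giving V_4.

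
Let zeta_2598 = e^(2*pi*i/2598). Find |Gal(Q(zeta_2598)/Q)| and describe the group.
|Gal(Q(zeta_2598)/Q)| = phi(2598) = 864; group ≅ (Z/2598Z)^* ≅ Z/2Z × Z/432Z

The n-th cyclotomic polynomial Φ_2598(x) is the minimal polynomial of zeta_2598 over Q and has degree phi(2598) = 864. So Q(zeta_2598) is a degree-864 Galois extension with Galois group (Z/2598Z)^*. By CRT, (Z/2598Z)^* ≅ (Z/2Z)^* × (Z/3Z)^* × (Z/433Z)^*. Each prime-power unit group is (Z/2Z)^* ≅ trivial group (order 1); (Z/3Z)^* ≅ Z/2Z; (Z/433Z)^* ≅ Z/432Z. Hence Gal(Q(zeta_2598)/Q) ≅ Z/2Z × Z/432Z.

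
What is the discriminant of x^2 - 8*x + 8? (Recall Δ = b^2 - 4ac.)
Δ = 32

For a quadratic a x^2 + b x + c the discriminant is Δ = b^2 - 4ac = (-8)^2 - 4*(1)*(8) = 64 - (32) = 32.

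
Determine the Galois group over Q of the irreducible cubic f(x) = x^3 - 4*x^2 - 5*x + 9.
Gal(K/Q) = S_3 (symmetric group of order 6)

Compute the discriminant of x^3 + (-4)*x^2 + (-5)*x + (9): Δ = 4257. Since Δ is not a rational square, the Galois group is not contained in A_3; it must be the full S_3 (irreducibility of the cubic rules out anything smaller).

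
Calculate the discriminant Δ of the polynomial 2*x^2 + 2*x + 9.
Δ = -68

For a quadratic a x^2 + b x + c the discriminant is Δ = b^2 - 4ac = (2)^2 - 4*(2)*(9) = 4 - (72) = -68.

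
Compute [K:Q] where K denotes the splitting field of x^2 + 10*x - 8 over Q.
[K:Q] = 2

The discriminant of x^2 + (10)*x + (-8) is b^2 - 4c = 100 - (-32) = 132. Since 132 is not a perfect square in Q, the polynomial is irreducible over Q. Its two roots generate a degree-2 extension, so [K:Q] = 2.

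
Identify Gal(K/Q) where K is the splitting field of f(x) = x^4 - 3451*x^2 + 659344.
Gal(K/Q) = Z/2Z (cyclic of order 2)

f factors as (x^2 - 3248)(x^2 - 203), so the splitting field is K = Q(sqrt(3248), sqrt(203)). The squarefree part of 3248 is 203 and the squarefree part of 203 is also 203, so sqrt(3248) and sqrt(203) are both rational multiples of sqrt(203). Hence Q(sqrt(3248)) = Q(sqrt(203)) = Q(sqrt(203)), and the splitting field collapses to a single degree-2 extension with Galois group Z/2Z.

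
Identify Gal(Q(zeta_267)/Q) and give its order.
|Gal(Q(zeta_267)/Q)| = phi(267) = 176; group ≅ (Z/267Z)^* ≅ Z/2Z × Z/88Z

The n-th cyclotomic polynomial Φ_267(x) is the minimal polynomial of zeta_267 over Q and has degree phi(267) = 176. So Q(zeta_267) is a degree-176 Galois extension with Galois group (Z/267Z)^*. By CRT, (Z/267Z)^* ≅ (Z/3Z)^* × (Z/89Z)^*. Each prime-power unit group is (Z/3Z)^* ≅ Z/2Z; (Z/89Z)^* ≅ Z/88Z. Hence Gal(Q(zeta_267)/Q) ≅ Z/2Z × Z/88Z.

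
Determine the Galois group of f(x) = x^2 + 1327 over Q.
Gal(K/Q) = Z/2Z (cyclic of order 2)

x^2 + 1327 is irreducible over Q since -1327 is not a rational square. The splitting field Q(sqrt(-1327)) has degree 2 over Q, and its unique nontrivial automorphism is sqrt(-1327) ↦ -sqrt(-1327). Hence Gal(Q(sqrt(-1327))/Q) = Z/2Z.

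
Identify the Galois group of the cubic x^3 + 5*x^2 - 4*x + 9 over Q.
Gal(K/Q) = S_3 (symmetric group of order 6)

Compute the discriminant of x^3 + (5)*x^2 + (-4)*x + (9): Δ = -9271. Since Δ is not a rational square, the Galois group is not contained in A_3; it must be the full S_3 (irreducibility of the cubic rules out anything smaller).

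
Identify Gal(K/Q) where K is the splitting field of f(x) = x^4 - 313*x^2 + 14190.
Gal(K/Q) = V_4 (Klein four-group, Z/2Z × Z/2Z)

f factors as (x^2 - 55)(x^2 - 258), so the splitting field is K = Q(sqrt(55), sqrt(258)). The elements 55, 258, 14190 are all non-squares in Q, so sqrt(55) and sqrt(258) generate independent quadratic extensions. Thus [K:Q] = 4 and Gal(K/Q) is generated by the two order-2 automorphisms sqrt(55) ↦ -sqrt(55) and sqrt(258) ↦ -sqrt(258), giving V_4.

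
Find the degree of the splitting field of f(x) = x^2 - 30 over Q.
[K:Q] = 2

The polynomial x^2 - 30 is irreducible over Q since 30 is not a perfect square. Its splitting field is Q(sqrt(30)), which has degree 2 over Q.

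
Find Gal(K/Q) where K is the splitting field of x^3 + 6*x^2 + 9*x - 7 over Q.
Gal(K/Q) = S_3 (symmetric group of order 6)

Compute the discriminant of x^3 + (6)*x^2 + (9)*x + (-7): Δ = -2079. Since Δ is not a rational square, the Galois group is not contained in A_3; it must be the full S_3 (irreducibility of the cubic rules out anything smaller).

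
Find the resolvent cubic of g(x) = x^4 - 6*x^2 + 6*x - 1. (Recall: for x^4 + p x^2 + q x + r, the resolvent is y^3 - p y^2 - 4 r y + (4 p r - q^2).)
h(y) = y^3 + 6*y^2 + 4*y - 12

Identify coefficients: p = -6, q = 6, r = -1.
Plug into h(y) = y^3 - p y^2 - 4 r y + (4 p r - q^2):
  h(y) = y^3 - (-6) y^2 - 4*(-1) y + (4*(-6)*(-1) - (6)^2)
       = y^3 + (6) y^2 + (4) y + (-12).
Simplifying: h(y) = y^3 + 6*y^2 + 4*y - 12.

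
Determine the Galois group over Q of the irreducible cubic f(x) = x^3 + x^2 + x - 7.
Gal(K/Q) = S_3 (symmetric group of order 6)

Compute the discriminant of x^3 + (1)*x^2 + (1)*x + (-7): Δ = -1424. Since Δ is not a rational square, the Galois group is not contained in A_3; it must be the full S_3 (irreducibility of the cubic rules out anything smaller).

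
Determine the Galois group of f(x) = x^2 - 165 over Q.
Gal(K/Q) = Z/2Z (cyclic of order 2)

x^2 - 165 is irreducible over Q since 165 is not a rational square. The splitting field Q(sqrt(165)) has degree 2 over Q, and its unique nontrivial automorphism is sqrt(165) ↦ -sqrt(165). Hence Gal(Q(sqrt(165))/Q) = Z/2Z.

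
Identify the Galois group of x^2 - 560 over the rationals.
Gal(K/Q) = Z/2Z (cyclic of order 2)

x^2 - 560 is irreducible over Q since 560 is not a rational square. The splitting field Q(sqrt(560)) has degree 2 over Q, and its unique nontrivial automorphism is sqrt(560) ↦ -sqrt(560). Hence Gal(Q(sqrt(560))/Q) = Z/2Z.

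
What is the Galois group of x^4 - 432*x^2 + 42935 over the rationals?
Gal(K/Q) = V_4 (Klein four-group, Z/2Z × Z/2Z)

f factors as (x^2 - 277)(x^2 - 155), so the splitting field is K = Q(sqrt(277), sqrt(155)). The elements 277, 155, 42935 are all non-squares in Q, so sqrt(277) and sqrt(155) generate independent quadratic extensions. Thus [K:Q] = 4 and Gal(K/Q) is generated by the two order-2 automorphisms sqrt(277) ↦ -sqrt(277) and sqrt(155) ↦ -sqrt(155), giving V_4.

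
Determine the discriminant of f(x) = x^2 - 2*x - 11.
Δ = 48

For a quadratic a x^2 + b x + c the discriminant is Δ = b^2 - 4ac = (-2)^2 - 4*(1)*(-11) = 4 - (-44) = 48.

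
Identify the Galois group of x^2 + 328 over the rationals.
Gal(K/Q) = Z/2Z (cyclic of order 2)

x^2 + 328 is irreducible over Q since -328 is not a rational square. The splitting field Q(sqrt(-328)) has degree 2 over Q, and its unique nontrivial automorphism is sqrt(-328) ↦ -sqrt(-328). Hence Gal(Q(sqrt(-328))/Q) = Z/2Z.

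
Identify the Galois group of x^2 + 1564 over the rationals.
Gal(K/Q) = Z/2Z (cyclic of order 2)

x^2 + 1564 is irreducible over Q since -1564 is not a rational square. The splitting field Q(sqrt(-1564)) has degree 2 over Q, and its unique nontrivial automorphism is sqrt(-1564) ↦ -sqrt(-1564). Hence Gal(Q(sqrt(-1564))/Q) = Z/2Z.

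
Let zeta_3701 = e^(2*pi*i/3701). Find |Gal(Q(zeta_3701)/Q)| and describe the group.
|Gal(Q(zeta_3701)/Q)| = phi(3701) = 3700; group ≅ (Z/3701Z)^* ≅ Z/3700Z

The n-th cyclotomic polynomial Φ_3701(x) is the minimal polynomial of zeta_3701 over Q and has degree phi(3701) = 3700. So Q(zeta_3701) is a degree-3700 Galois extension with Galois group (Z/3701Z)^*. (Z/3701Z)^* is cyclic since 3701 is an odd prime power (or 4). Hence Gal(Q(zeta_3701)/Q) ≅ Z/3700Z.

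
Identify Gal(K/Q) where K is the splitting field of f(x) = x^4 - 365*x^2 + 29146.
Gal(K/Q) = V_4 (Klein four-group, Z/2Z × Z/2Z)

f factors as (x^2 - 118)(x^2 - 247), so the splitting field is K = Q(sqrt(118), sqrt(247)). The elements 118, 247, 29146 are all non-squares in Q, so sqrt(118) and sqrt(247) generate independent quadratic extensions. Thus [K:Q] = 4 and Gal(K/Q) is generated by the two order-2 automorphisms sqrt(118) ↦ -sqrt(118) and sqrt(247) ↦ -sqrt(247), giving V_4.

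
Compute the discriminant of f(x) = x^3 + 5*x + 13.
Δ = -5063

For a depressed cubic x^3 + p x + q the discriminant is Δ = -4 p^3 - 27 q^2 = -4*(5)^3 - 27*(13)^2 = -500 - 4563 = -5063.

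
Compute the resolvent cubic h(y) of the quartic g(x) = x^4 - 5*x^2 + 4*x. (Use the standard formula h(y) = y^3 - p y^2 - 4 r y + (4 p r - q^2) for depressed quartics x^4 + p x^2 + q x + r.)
h(y) = y^3 + 5*y^2 - 16

Identify coefficients: p = -5, q = 4, r = 0.
Plug into h(y) = y^3 - p y^2 - 4 r y + (4 p r - q^2):
  h(y) = y^3 - (-5) y^2 - 4*(0) y + (4*(-5)*(0) - (4)^2)
       = y^3 + (5) y^2 + (0) y + (-16).
Simplifying: h(y) = y^3 + 5*y^2 - 16.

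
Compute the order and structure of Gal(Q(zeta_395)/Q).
|Gal(Q(zeta_395)/Q)| = phi(395) = 312; group ≅ (Z/395Z)^* ≅ Z/4Z × Z/78Z

The n-th cyclotomic polynomial Φ_395(x) is the minimal polynomial of zeta_395 over Q and has degree phi(395) = 312. So Q(zeta_395) is a degree-312 Galois extension with Galois group (Z/395Z)^*. By CRT, (Z/395Z)^* ≅ (Z/5Z)^* × (Z/79Z)^*. Each prime-power unit group is (Z/5Z)^* ≅ Z/4Z; (Z/79Z)^* ≅ Z/78Z. Hence Gal(Q(zeta_395)/Q) ≅ Z/4Z × Z/78Z.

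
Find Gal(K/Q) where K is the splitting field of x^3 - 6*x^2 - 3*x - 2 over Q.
Gal(K/Q) = S_3 (symmetric group of order 6)

Compute the discriminant of x^3 + (-6)*x^2 + (-3)*x + (-2): Δ = -2052. Since Δ is not a rational square, the Galois group is not contained in A_3; it must be the full S_3 (irreducibility of the cubic rules out anything smaller).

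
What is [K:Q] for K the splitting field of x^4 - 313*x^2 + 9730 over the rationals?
[K:Q] = 4

f factors as (x^2 - 278)(x^2 - 35); the splitting field is K = Q(sqrt(278), sqrt(35)). Since 278, 35, and 9730 are all non-squares in Q, the three subfields Q(sqrt(278)), Q(sqrt(35)), Q(sqrt(9730)) are distinct degree-2 extensions, so [K:Q] = 4 (Klein four Galois group).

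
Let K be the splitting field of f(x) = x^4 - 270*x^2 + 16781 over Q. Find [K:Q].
[K:Q] = 4

f factors as (x^2 - 173)(x^2 - 97); the splitting field is K = Q(sqrt(173), sqrt(97)). Since 173, 97, and 16781 are all non-squares in Q, the three subfields Q(sqrt(173)), Q(sqrt(97)), Q(sqrt(16781)) are distinct degree-2 extensions, so [K:Q] = 4 (Klein four Galois group).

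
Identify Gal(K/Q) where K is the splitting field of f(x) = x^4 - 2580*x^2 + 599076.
Gal(K/Q) = Z/2Z (cyclic of order 2)

f factors as (x^2 - 2322)(x^2 - 258), so the splitting field is K = Q(sqrt(2322), sqrt(258)). The squarefree part of 2322 is 258 and the squarefree part of 258 is also 258, so sqrt(2322) and sqrt(258) are both rational multiples of sqrt(258). Hence Q(sqrt(2322)) = Q(sqrt(258)) = Q(sqrt(258)), and the splitting field collapses to a single degree-2 extension with Galois group Z/2Z.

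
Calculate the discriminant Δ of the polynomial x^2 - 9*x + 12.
Δ = 33

For a quadratic a x^2 + b x + c the discriminant is Δ = b^2 - 4ac = (-9)^2 - 4*(1)*(12) = 81 - (48) = 33.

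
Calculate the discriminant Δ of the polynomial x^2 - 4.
Δ = 16

For a quadratic a x^2 + b x + c the discriminant is Δ = b^2 - 4ac = (0)^2 - 4*(1)*(-4) = 0 - (-16) = 16.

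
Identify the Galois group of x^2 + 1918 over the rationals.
Gal(K/Q) = Z/2Z (cyclic of order 2)

x^2 + 1918 is irreducible over Q since -1918 is not a rational square. The splitting field Q(sqrt(-1918)) has degree 2 over Q, and its unique nontrivial automorphism is sqrt(-1918) ↦ -sqrt(-1918). Hence Gal(Q(sqrt(-1918))/Q) = Z/2Z.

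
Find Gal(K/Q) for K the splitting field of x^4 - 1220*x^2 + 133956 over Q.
Gal(K/Q) = Z/2Z (cyclic of order 2)

f factors as (x^2 - 122)(x^2 - 1098), so the splitting field is K = Q(sqrt(122), sqrt(1098)). The squarefree part of 122 is 122 and the squarefree part of 1098 is also 122, so sqrt(122) and sqrt(1098) are both rational multiples of sqrt(122). Hence Q(sqrt(122)) = Q(sqrt(1098)) = Q(sqrt(122)), and the splitting field collapses to a single degree-2 extension with Galois group Z/2Z.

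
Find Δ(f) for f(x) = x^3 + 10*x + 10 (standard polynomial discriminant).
Δ = -6700

For a depressed cubic x^3 + p x + q the discriminant is Δ = -4 p^3 - 27 q^2 = -4*(10)^3 - 27*(10)^2 = -4000 - 2700 = -6700.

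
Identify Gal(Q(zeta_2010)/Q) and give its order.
|Gal(Q(zeta_2010)/Q)| = phi(2010) = 528; group ≅ (Z/2010Z)^* ≅ Z/2Z × Z/4Z × Z/66Z

The n-th cyclotomic polynomial Φ_2010(x) is the minimal polynomial of zeta_2010 over Q and has degree phi(2010) = 528. So Q(zeta_2010) is a degree-528 Galois extension with Galois group (Z/2010Z)^*. By CRT, (Z/2010Z)^* ≅ (Z/2Z)^* × (Z/3Z)^* × (Z/5Z)^* × (Z/67Z)^*. Each prime-power unit group is (Z/2Z)^* ≅ trivial group (order 1); (Z/3Z)^* ≅ Z/2Z; (Z/5Z)^* ≅ Z/4Z; (Z/67Z)^* ≅ Z/66Z. Hence Gal(Q(zeta_2010)/Q) ≅ Z/2Z × Z/4Z × Z/66Z.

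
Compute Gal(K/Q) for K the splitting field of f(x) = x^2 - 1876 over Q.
Gal(K/Q) = Z/2Z (cyclic of order 2)

x^2 - 1876 is irreducible over Q since 1876 is not a rational square. The splitting field Q(sqrt(1876)) has degree 2 over Q, and its unique nontrivial automorphism is sqrt(1876) ↦ -sqrt(1876). Hence Gal(Q(sqrt(1876))/Q) = Z/2Z.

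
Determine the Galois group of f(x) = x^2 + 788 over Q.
Gal(K/Q) = Z/2Z (cyclic of order 2)

x^2 + 788 is irreducible over Q since -788 is not a rational square. The splitting field Q(sqrt(-788)) has degree 2 over Q, and its unique nontrivial automorphism is sqrt(-788) ↦ -sqrt(-788). Hence Gal(Q(sqrt(-788))/Q) = Z/2Z.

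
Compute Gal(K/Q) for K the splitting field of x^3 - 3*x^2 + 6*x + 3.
Gal(K/Q) = S_3 (symmetric group of order 6)

Compute the discriminant of x^3 + (-3)*x^2 + (6)*x + (3): Δ = -1431. Since Δ is not a rational square, the Galois group is not contained in A_3; it must be the full S_3 (irreducibility of the cubic rules out anything smaller).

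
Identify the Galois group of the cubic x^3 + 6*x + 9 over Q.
Gal(K/Q) = S_3 (symmetric group of order 6)

Compute the discriminant of x^3 + (0)*x^2 + (6)*x + (9): Δ = -3051. Since Δ is not a rational square, the Galois group is not contained in A_3; it must be the full S_3 (irreducibility of the cubic rules out anything smaller).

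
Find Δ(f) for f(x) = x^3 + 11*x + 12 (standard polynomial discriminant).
Δ = -9212

For a depressed cubic x^3 + p x + q the discriminant is Δ = -4 p^3 - 27 q^2 = -4*(11)^3 - 27*(12)^2 = -5324 - 3888 = -9212.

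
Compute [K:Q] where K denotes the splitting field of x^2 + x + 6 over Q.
[K:Q] = 2

The discriminant of x^2 + (1)*x + (6) is b^2 - 4c = 1 - (24) = -23. Since -23 is not a perfect square in Q, the polynomial is irreducible over Q. Its two roots generate a degree-2 extension, so [K:Q] = 2.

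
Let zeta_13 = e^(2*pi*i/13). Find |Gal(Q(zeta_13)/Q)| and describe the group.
|Gal(Q(zeta_13)/Q)| = phi(13) = 12; group ≅ (Z/13Z)^* ≅ Z/12Z

The n-th cyclotomic polynomial Φ_13(x) is the minimal polynomial of zeta_13 over Q and has degree phi(13) = 12. So Q(zeta_13) is a degree-12 Galois extension with Galois group (Z/13Z)^*. (Z/13Z)^* is cyclic since 13 is an odd prime power (or 4). Hence Gal(Q(zeta_13)/Q) ≅ Z/12Z.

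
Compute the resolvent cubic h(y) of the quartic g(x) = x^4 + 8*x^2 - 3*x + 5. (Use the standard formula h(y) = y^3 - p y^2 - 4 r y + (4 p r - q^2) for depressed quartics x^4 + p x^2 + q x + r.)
h(y) = y^3 - 8*y^2 - 20*y + 151

Identify coefficients: p = 8, q = -3, r = 5.
Plug into h(y) = y^3 - p y^2 - 4 r y + (4 p r - q^2):
  h(y) = y^3 - (8) y^2 - 4*(5) y + (4*(8)*(5) - (-3)^2)
       = y^3 + (-8) y^2 + (-20) y + (151).
Simplifying: h(y) = y^3 - 8*y^2 - 20*y + 151.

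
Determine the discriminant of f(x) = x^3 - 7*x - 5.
Δ = 697

For a depressed cubic x^3 + p x + q the discriminant is Δ = -4 p^3 - 27 q^2 = -4*(-7)^3 - 27*(-5)^2 = 1372 - 675 = 697.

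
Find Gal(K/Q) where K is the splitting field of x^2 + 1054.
Gal(K/Q) = Z/2Z (cyclic of order 2)

x^2 + 1054 is irreducible over Q since -1054 is not a rational square. The splitting field Q(sqrt(-1054)) has degree 2 over Q, and its unique nontrivial automorphism is sqrt(-1054) ↦ -sqrt(-1054). Hence Gal(Q(sqrt(-1054))/Q) = Z/2Z.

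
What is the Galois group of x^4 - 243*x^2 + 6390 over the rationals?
Gal(K/Q) = V_4 (Klein four-group, Z/2Z × Z/2Z)

f factors as (x^2 - 30)(x^2 - 213), so the splitting field is K = Q(sqrt(30), sqrt(213)). The elements 30, 213, 6390 are all non-squares in Q, so sqrt(30) and sqrt(213) generate independent quadratic extensions. Thus [K:Q] = 4 and Gal(K/Q) is generated by the two order-2 automorphisms sqrt(30) ↦ -sqrt(30) and sqrt(213) ↦ -sqrt(213), giving V_4.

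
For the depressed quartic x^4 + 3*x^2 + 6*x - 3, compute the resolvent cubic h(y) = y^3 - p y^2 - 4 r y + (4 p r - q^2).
h(y) = y^3 - 3*y^2 + 12*y - 72

Identify coefficients: p = 3, q = 6, r = -3.
Plug into h(y) = y^3 - p y^2 - 4 r y + (4 p r - q^2):
  h(y) = y^3 - (3) y^2 - 4*(-3) y + (4*(3)*(-3) - (6)^2)
       = y^3 + (-3) y^2 + (12) y + (-72).
Simplifying: h(y) = y^3 - 3*y^2 + 12*y - 72.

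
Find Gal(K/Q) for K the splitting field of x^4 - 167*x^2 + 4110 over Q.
Gal(K/Q) = V_4 (Klein four-group, Z/2Z × Z/2Z)

f factors as (x^2 - 137)(x^2 - 30), so the splitting field is K = Q(sqrt(137), sqrt(30)). The elements 137, 30, 4110 are all non-squares in Q, so sqrt(137) and sqrt(30) generate independent quadratic extensions. Thus [K:Q] = 4 and Gal(K/Q) is generated by the two order-2 automorphisms sqrt(137) ↦ -sqrt(137) and sqrt(30) ↦ -sqrt(30), giving V_4.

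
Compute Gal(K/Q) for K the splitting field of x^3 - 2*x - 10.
Gal(K/Q) = S_3 (symmetric group of order 6)

Compute the discriminant of x^3 + (0)*x^2 + (-2)*x + (-10): Δ = -2668. Since Δ is not a rational square, the Galois group is not contained in A_3; it must be the full S_3 (irreducibility of the cubic rules out anything smaller).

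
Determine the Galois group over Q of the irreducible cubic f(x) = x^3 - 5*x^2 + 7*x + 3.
Gal(K/Q) = S_3 (symmetric group of order 6)

Compute the discriminant of x^3 + (-5)*x^2 + (7)*x + (3): Δ = -780. Since Δ is not a rational square, the Galois group is not contained in A_3; it must be the full S_3 (irreducibility of the cubic rules out anything smaller).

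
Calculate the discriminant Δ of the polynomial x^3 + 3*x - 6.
Δ = -1080

For a depressed cubic x^3 + p x + q the discriminant is Δ = -4 p^3 - 27 q^2 = -4*(3)^3 - 27*(-6)^2 = -108 - 972 = -1080.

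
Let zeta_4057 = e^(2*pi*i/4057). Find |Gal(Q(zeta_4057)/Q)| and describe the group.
|Gal(Q(zeta_4057)/Q)| = phi(4057) = 4056; group ≅ (Z/4057Z)^* ≅ Z/4056Z

The n-th cyclotomic polynomial Φ_4057(x) is the minimal polynomial of zeta_4057 over Q and has degree phi(4057) = 4056. So Q(zeta_4057) is a degree-4056 Galois extension with Galois group (Z/4057Z)^*. (Z/4057Z)^* is cyclic since 4057 is an odd prime power (or 4). Hence Gal(Q(zeta_4057)/Q) ≅ Z/4056Z.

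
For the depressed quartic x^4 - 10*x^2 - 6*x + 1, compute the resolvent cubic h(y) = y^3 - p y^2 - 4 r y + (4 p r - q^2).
h(y) = y^3 + 10*y^2 - 4*y - 76

Identify coefficients: p = -10, q = -6, r = 1.
Plug into h(y) = y^3 - p y^2 - 4 r y + (4 p r - q^2):
  h(y) = y^3 - (-10) y^2 - 4*(1) y + (4*(-10)*(1) - (-6)^2)
       = y^3 + (10) y^2 + (-4) y + (-76).
Simplifying: h(y) = y^3 + 10*y^2 - 4*y - 76.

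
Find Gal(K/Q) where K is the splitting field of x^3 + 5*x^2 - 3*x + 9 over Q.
Gal(K/Q) = S_3 (symmetric group of order 6)

Compute the discriminant of x^3 + (5)*x^2 + (-3)*x + (9): Δ = -8784. Since Δ is not a rational square, the Galois group is not contained in A_3; it must be the full S_3 (irreducibility of the cubic rules out anything smaller).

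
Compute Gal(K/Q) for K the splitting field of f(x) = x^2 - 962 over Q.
Gal(K/Q) = Z/2Z (cyclic of order 2)

x^2 - 962 is irreducible over Q since 962 is not a rational square. The splitting field Q(sqrt(962)) has degree 2 over Q, and its unique nontrivial automorphism is sqrt(962) ↦ -sqrt(962). Hence Gal(Q(sqrt(962))/Q) = Z/2Z.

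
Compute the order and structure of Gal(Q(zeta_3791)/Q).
|Gal(Q(zeta_3791)/Q)| = phi(3791) = 3552; group ≅ (Z/3791Z)^* ≅ Z/16Z × Z/222Z

The n-th cyclotomic polynomial Φ_3791(x) is the minimal polynomial of zeta_3791 over Q and has degree phi(3791) = 3552. So Q(zeta_3791) is a degree-3552 Galois extension with Galois group (Z/3791Z)^*. By CRT, (Z/3791Z)^* ≅ (Z/17Z)^* × (Z/223Z)^*. Each prime-power unit group is (Z/17Z)^* ≅ Z/16Z; (Z/223Z)^* ≅ Z/222Z. Hence Gal(Q(zeta_3791)/Q) ≅ Z/16Z × Z/222Z.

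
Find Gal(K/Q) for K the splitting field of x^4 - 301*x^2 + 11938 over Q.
Gal(K/Q) = V_4 (Klein four-group, Z/2Z × Z/2Z)

f factors as (x^2 - 47)(x^2 - 254), so the splitting field is K = Q(sqrt(47), sqrt(254)). The elements 47, 254, 11938 are all non-squares in Q, so sqrt(47) and sqrt(254) generate independent quadratic extensions. Thus [K:Q] = 4 and Gal(K/Q) is generated by the two order-2 automorphisms sqrt(47) ↦ -sqrt(47) and sqrt(254) ↦ -sqrt(254), giving V_4.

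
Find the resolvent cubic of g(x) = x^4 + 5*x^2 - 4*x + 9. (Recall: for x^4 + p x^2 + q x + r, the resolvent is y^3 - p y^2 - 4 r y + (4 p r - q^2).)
h(y) = y^3 - 5*y^2 - 36*y + 164

Identify coefficients: p = 5, q = -4, r = 9.
Plug into h(y) = y^3 - p y^2 - 4 r y + (4 p r - q^2):
  h(y) = y^3 - (5) y^2 - 4*(9) y + (4*(5)*(9) - (-4)^2)
       = y^3 + (-5) y^2 + (-36) y + (164).
Simplifying: h(y) = y^3 - 5*y^2 - 36*y + 164.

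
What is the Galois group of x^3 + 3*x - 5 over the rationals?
Gal(K/Q) = S_3 (symmetric group of order 6)

Compute the discriminant of x^3 + (0)*x^2 + (3)*x + (-5): Δ = -783. Since Δ is not a rational square, the Galois group is not contained in A_3; it must be the full S_3 (irreducibility of the cubic rules out anything smaller).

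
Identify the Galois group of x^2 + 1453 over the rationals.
Gal(K/Q) = Z/2Z (cyclic of order 2)

x^2 + 1453 is irreducible over Q since -1453 is not a rational square. The splitting field Q(sqrt(-1453)) has degree 2 over Q, and its unique nontrivial automorphism is sqrt(-1453) ↦ -sqrt(-1453). Hence Gal(Q(sqrt(-1453))/Q) = Z/2Z.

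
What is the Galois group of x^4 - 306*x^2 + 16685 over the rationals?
Gal(K/Q) = V_4 (Klein four-group, Z/2Z × Z/2Z)

f factors as (x^2 - 235)(x^2 - 71), so the splitting field is K = Q(sqrt(235), sqrt(71)). The elements 235, 71, 16685 are all non-squares in Q, so sqrt(235) and sqrt(71) generate independent quadratic extensions. Thus [K:Q] = 4 and Gal(K/Q) is generated by the two order-2 automorphisms sqrt(235) ↦ -sqrt(235) and sqrt(71) ↦ -sqrt(71), giving V_4.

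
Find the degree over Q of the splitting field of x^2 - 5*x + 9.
[K:Q] = 2

The discriminant of x^2 + (-5)*x + (9) is b^2 - 4c = 25 - (36) = -11. Since -11 is not a perfect square in Q, the polynomial is irreducible over Q. Its two roots generate a degree-2 extension, so [K:Q] = 2.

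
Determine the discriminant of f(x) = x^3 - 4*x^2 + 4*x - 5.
Δ = -515

For x^3 + a x^2 + b x + c the discriminant is Δ = 18 a b c - 4 a^3 c + a^2 b^2 - 4 b^3 - 27 c^2.
Plug a = -4, b = 4, c = -5:
  18*(-4)*(4)*(-5) - 4*(-4)^3*(-5) + (-4)^2*(4)^2 - 4*(4)^3 - 27*(-5)^2
  = 1440 + (-1280) + 256 + (-256) + (-675)
  = -515.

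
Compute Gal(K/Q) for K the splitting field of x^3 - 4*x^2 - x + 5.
Gal(K/Q) = S_3 (symmetric group of order 6)

Compute the discriminant of x^3 + (-4)*x^2 + (-1)*x + (5): Δ = 985. Since Δ is not a rational square, the Galois group is not contained in A_3; it must be the full S_3 (irreducibility of the cubic rules out anything smaller).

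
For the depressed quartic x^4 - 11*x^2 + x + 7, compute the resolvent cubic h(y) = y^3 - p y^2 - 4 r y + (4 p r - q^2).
h(y) = y^3 + 11*y^2 - 28*y - 309

Identify coefficients: p = -11, q = 1, r = 7.
Plug into h(y) = y^3 - p y^2 - 4 r y + (4 p r - q^2):
  h(y) = y^3 - (-11) y^2 - 4*(7) y + (4*(-11)*(7) - (1)^2)
       = y^3 + (11) y^2 + (-28) y + (-309).
Simplifying: h(y) = y^3 + 11*y^2 - 28*y - 309.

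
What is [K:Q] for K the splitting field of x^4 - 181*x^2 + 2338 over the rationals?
[K:Q] = 4

f factors as (x^2 - 167)(x^2 - 14); the splitting field is K = Q(sqrt(167), sqrt(14)). Since 167, 14, and 2338 are all non-squares in Q, the three subfields Q(sqrt(167)), Q(sqrt(14)), Q(sqrt(2338)) are distinct degree-2 extensions, so [K:Q] = 4 (Klein four Galois group).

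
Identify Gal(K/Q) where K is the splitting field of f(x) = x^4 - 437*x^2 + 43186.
Gal(K/Q) = V_4 (Klein four-group, Z/2Z × Z/2Z)

f factors as (x^2 - 286)(x^2 - 151), so the splitting field is K = Q(sqrt(286), sqrt(151)). The elements 286, 151, 43186 are all non-squares in Q, so sqrt(286) and sqrt(151) generate independent quadratic extensions. Thus [K:Q] = 4 and Gal(K/Q) is generated by the two order-2 automorphisms sqrt(286) ↦ -sqrt(286) and sqrt(151) ↦ -sqrt(151), giving V_4.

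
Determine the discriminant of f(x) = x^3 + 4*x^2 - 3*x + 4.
Δ = -2068

For x^3 + a x^2 + b x + c the discriminant is Δ = 18 a b c - 4 a^3 c + a^2 b^2 - 4 b^3 - 27 c^2.
Plug a = 4, b = -3, c = 4:
  18*(4)*(-3)*(4) - 4*(4)^3*(4) + (4)^2*(-3)^2 - 4*(-3)^3 - 27*(4)^2
  = -864 + (-1024) + 144 + (108) + (-432)
  = -2068.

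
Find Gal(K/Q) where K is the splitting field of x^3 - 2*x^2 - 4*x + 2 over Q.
Gal(K/Q) = S_3 (symmetric group of order 6)

Compute the discriminant of x^3 + (-2)*x^2 + (-4)*x + (2): Δ = 564. Since Δ is not a rational square, the Galois group is not contained in A_3; it must be the full S_3 (irreducibility of the cubic rules out anything smaller).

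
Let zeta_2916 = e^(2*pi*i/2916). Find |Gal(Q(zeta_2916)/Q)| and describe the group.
|Gal(Q(zeta_2916)/Q)| = phi(2916) = 972; group ≅ (Z/2916Z)^* ≅ Z/2Z × Z/486Z

The n-th cyclotomic polynomial Φ_2916(x) is the minimal polynomial of zeta_2916 over Q and has degree phi(2916) = 972. So Q(zeta_2916) is a degree-972 Galois extension with Galois group (Z/2916Z)^*. By CRT, (Z/2916Z)^* ≅ (Z/4Z)^* × (Z/729Z)^*. Each prime-power unit group is (Z/4Z)^* ≅ Z/2Z; (Z/729Z)^* ≅ Z/486Z. Hence Gal(Q(zeta_2916)/Q) ≅ Z/2Z × Z/486Z.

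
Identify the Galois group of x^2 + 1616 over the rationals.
Gal(K/Q) = Z/2Z (cyclic of order 2)

x^2 + 1616 is irreducible over Q since -1616 is not a rational square. The splitting field Q(sqrt(-1616)) has degree 2 over Q, and its unique nontrivial automorphism is sqrt(-1616) ↦ -sqrt(-1616). Hence Gal(Q(sqrt(-1616))/Q) = Z/2Z.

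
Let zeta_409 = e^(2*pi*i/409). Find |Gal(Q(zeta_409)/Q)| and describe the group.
|Gal(Q(zeta_409)/Q)| = phi(409) = 408; group ≅ (Z/409Z)^* ≅ Z/408Z

The n-th cyclotomic polynomial Φ_409(x) is the minimal polynomial of zeta_409 over Q and has degree phi(409) = 408. So Q(zeta_409) is a degree-408 Galois extension with Galois group (Z/409Z)^*. (Z/409Z)^* is cyclic since 409 is an odd prime power (or 4). Hence Gal(Q(zeta_409)/Q) ≅ Z/408Z.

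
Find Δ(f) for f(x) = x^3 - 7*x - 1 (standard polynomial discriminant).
Δ = 1345

For a depressed cubic x^3 + p x + q the discriminant is Δ = -4 p^3 - 27 q^2 = -4*(-7)^3 - 27*(-1)^2 = 1372 - 27 = 1345.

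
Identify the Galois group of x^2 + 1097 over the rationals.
Gal(K/Q) = Z/2Z (cyclic of order 2)

x^2 + 1097 is irreducible over Q since -1097 is not a rational square. The splitting field Q(sqrt(-1097)) has degree 2 over Q, and its unique nontrivial automorphism is sqrt(-1097) ↦ -sqrt(-1097). Hence Gal(Q(sqrt(-1097))/Q) = Z/2Z.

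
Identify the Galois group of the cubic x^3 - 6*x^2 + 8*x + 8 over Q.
Gal(K/Q) = S_3 (symmetric group of order 6)

Compute the discriminant of x^3 + (-6)*x^2 + (8)*x + (8): Δ = -1472. Since Δ is not a rational square, the Galois group is not contained in A_3; it must be the full S_3 (irreducibility of the cubic rules out anything smaller).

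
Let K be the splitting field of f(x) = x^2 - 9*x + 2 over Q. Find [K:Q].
[K:Q] = 2

The discriminant of x^2 + (-9)*x + (2) is b^2 - 4c = 81 - (8) = 73. Since 73 is not a perfect square in Q, the polynomial is irreducible over Q. Its two roots generate a degree-2 extension, so [K:Q] = 2.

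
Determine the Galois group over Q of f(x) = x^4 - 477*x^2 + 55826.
Gal(K/Q) = V_4 (Klein four-group, Z/2Z × Z/2Z)

f factors as (x^2 - 206)(x^2 - 271), so the splitting field is K = Q(sqrt(206), sqrt(271)). The elements 206, 271, 55826 are all non-squares in Q, so sqrt(206) and sqrt(271) generate independent quadratic extensions. Thus [K:Q] = 4 and Gal(K/Q) is generated by the two order-2 automorphisms sqrt(206) ↦ -sqrt(206) and sqrt(271) ↦ -sqrt(271), giving V_4.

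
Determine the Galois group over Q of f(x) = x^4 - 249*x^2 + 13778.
Gal(K/Q) = V_4 (Klein four-group, Z/2Z × Z/2Z)

f factors as (x^2 - 83)(x^2 - 166), so the splitting field is K = Q(sqrt(83), sqrt(166)). The elements 83, 166, 13778 are all non-squares in Q, so sqrt(83) and sqrt(166) generate independent quadratic extensions. Thus [K:Q] = 4 and Gal(K/Q) is generated by the two order-2 automorphisms sqrt(83) ↦ -sqrt(83) and sqrt(166) ↦ -sqrt(166), giving V_4.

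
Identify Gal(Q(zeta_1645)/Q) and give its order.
|Gal(Q(zeta_1645)/Q)| = phi(1645) = 1104; group ≅ (Z/1645Z)^* ≅ Z/4Z × Z/6Z × Z/46Z

The n-th cyclotomic polynomial Φ_1645(x) is the minimal polynomial of zeta_1645 over Q and has degree phi(1645) = 1104. So Q(zeta_1645) is a degree-1104 Galois extension with Galois group (Z/1645Z)^*. By CRT, (Z/1645Z)^* ≅ (Z/5Z)^* × (Z/7Z)^* × (Z/47Z)^*. Each prime-power unit group is (Z/5Z)^* ≅ Z/4Z; (Z/7Z)^* ≅ Z/6Z; (Z/47Z)^* ≅ Z/46Z. Hence Gal(Q(zeta_1645)/Q) ≅ Z/4Z × Z/6Z × Z/46Z.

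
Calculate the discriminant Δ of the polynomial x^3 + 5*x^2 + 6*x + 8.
Δ = -1372

For x^3 + a x^2 + b x + c the discriminant is Δ = 18 a b c - 4 a^3 c + a^2 b^2 - 4 b^3 - 27 c^2.
Plug a = 5, b = 6, c = 8:
  18*(5)*(6)*(8) - 4*(5)^3*(8) + (5)^2*(6)^2 - 4*(6)^3 - 27*(8)^2
  = 4320 + (-4000) + 900 + (-864) + (-1728)
  = -1372.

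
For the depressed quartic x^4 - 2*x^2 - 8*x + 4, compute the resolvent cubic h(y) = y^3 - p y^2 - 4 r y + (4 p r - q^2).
h(y) = y^3 + 2*y^2 - 16*y - 96

Identify coefficients: p = -2, q = -8, r = 4.
Plug into h(y) = y^3 - p y^2 - 4 r y + (4 p r - q^2):
  h(y) = y^3 - (-2) y^2 - 4*(4) y + (4*(-2)*(4) - (-8)^2)
       = y^3 + (2) y^2 + (-16) y + (-96).
Simplifying: h(y) = y^3 + 2*y^2 - 16*y - 96.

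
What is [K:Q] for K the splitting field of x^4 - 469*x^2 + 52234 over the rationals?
[K:Q] = 4

f factors as (x^2 - 287)(x^2 - 182); the splitting field is K = Q(sqrt(287), sqrt(182)). Since 287, 182, and 52234 are all non-squares in Q, the three subfields Q(sqrt(287)), Q(sqrt(182)), Q(sqrt(52234)) are distinct degree-2 extensions, so [K:Q] = 4 (Klein four Galois group).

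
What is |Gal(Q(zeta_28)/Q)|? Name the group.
|Gal(Q(zeta_28)/Q)| = phi(28) = 12; group ≅ (Z/28Z)^* ≅ Z/2Z × Z/6Z

The n-th cyclotomic polynomial Φ_28(x) is the minimal polynomial of zeta_28 over Q and has degree phi(28) = 12. So Q(zeta_28) is a degree-12 Galois extension with Galois group (Z/28Z)^*. By CRT, (Z/28Z)^* ≅ (Z/4Z)^* × (Z/7Z)^*. Each prime-power unit group is (Z/4Z)^* ≅ Z/2Z; (Z/7Z)^* ≅ Z/6Z. Hence Gal(Q(zeta_28)/Q) ≅ Z/2Z × Z/6Z.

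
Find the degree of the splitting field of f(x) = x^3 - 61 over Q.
[K:Q] = 6

x^3 - 61 has one real root r = 61^(1/3) and two complex roots r*zeta_3, r*zeta_3^2 where zeta_3 = e^(2*pi*i/3). The splitting field is Q(r, zeta_3). [Q(r):Q] = 3 and [Q(zeta_3):Q] = 2 with gcd = 1, so [Q(r, zeta_3):Q] = 3 * 2 = 6.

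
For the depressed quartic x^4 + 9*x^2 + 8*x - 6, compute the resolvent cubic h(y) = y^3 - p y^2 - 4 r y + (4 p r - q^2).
h(y) = y^3 - 9*y^2 + 24*y - 280

Identify coefficients: p = 9, q = 8, r = -6.
Plug into h(y) = y^3 - p y^2 - 4 r y + (4 p r - q^2):
  h(y) = y^3 - (9) y^2 - 4*(-6) y + (4*(9)*(-6) - (8)^2)
       = y^3 + (-9) y^2 + (24) y + (-280).
Simplifying: h(y) = y^3 - 9*y^2 + 24*y - 280.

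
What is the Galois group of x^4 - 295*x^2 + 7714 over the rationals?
Gal(K/Q) = V_4 (Klein four-group, Z/2Z × Z/2Z)

f factors as (x^2 - 29)(x^2 - 266), so the splitting field is K = Q(sqrt(29), sqrt(266)). The elements 29, 266, 7714 are all non-squares in Q, so sqrt(29) and sqrt(266) generate independent quadratic extensions. Thus [K:Q] = 4 and Gal(K/Q) is generated by the two order-2 automorphisms sqrt(29) ↦ -sqrt(29) and sqrt(266) ↦ -sqrt(266), giving V_4.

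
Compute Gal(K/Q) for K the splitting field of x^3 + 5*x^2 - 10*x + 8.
Gal(K/Q) = S_3 (symmetric group of order 6)

Compute the discriminant of x^3 + (5)*x^2 + (-10)*x + (8): Δ = -6428. Since Δ is not a rational square, the Galois group is not contained in A_3; it must be the full S_3 (irreducibility of the cubic rules out anything smaller).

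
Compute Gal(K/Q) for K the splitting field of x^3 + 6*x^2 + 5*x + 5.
Gal(K/Q) = S_3 (symmetric group of order 6)

Compute the discriminant of x^3 + (6)*x^2 + (5)*x + (5): Δ = -1895. Since Δ is not a rational square, the Galois group is not contained in A_3; it must be the full S_3 (irreducibility of the cubic rules out anything smaller).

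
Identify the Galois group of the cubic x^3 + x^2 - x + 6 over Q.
Gal(K/Q) = S_3 (symmetric group of order 6)

Compute the discriminant of x^3 + (1)*x^2 + (-1)*x + (6): Δ = -1099. Since Δ is not a rational square, the Galois group is not contained in A_3; it must be the full S_3 (irreducibility of the cubic rules out anything smaller).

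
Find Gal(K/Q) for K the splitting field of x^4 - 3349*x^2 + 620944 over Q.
Gal(K/Q) = Z/2Z (cyclic of order 2)

f factors as (x^2 - 3152)(x^2 - 197), so the splitting field is K = Q(sqrt(3152), sqrt(197)). The squarefree part of 3152 is 197 and the squarefree part of 197 is also 197, so sqrt(3152) and sqrt(197) are both rational multiples of sqrt(197). Hence Q(sqrt(3152)) = Q(sqrt(197)) = Q(sqrt(197)), and the splitting field collapses to a single degree-2 extension with Galois group Z/2Z.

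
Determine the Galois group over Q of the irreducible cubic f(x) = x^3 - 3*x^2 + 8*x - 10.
Gal(K/Q) = S_3 (symmetric group of order 6)

Compute the discriminant of x^3 + (-3)*x^2 + (8)*x + (-10): Δ = -932. Since Δ is not a rational square, the Galois group is not contained in A_3; it must be the full S_3 (irreducibility of the cubic rules out anything smaller).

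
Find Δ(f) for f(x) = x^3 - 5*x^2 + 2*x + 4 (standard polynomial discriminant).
Δ = 916

For x^3 + a x^2 + b x + c the discriminant is Δ = 18 a b c - 4 a^3 c + a^2 b^2 - 4 b^3 - 27 c^2.
Plug a = -5, b = 2, c = 4:
  18*(-5)*(2)*(4) - 4*(-5)^3*(4) + (-5)^2*(2)^2 - 4*(2)^3 - 27*(4)^2
  = -720 + (2000) + 100 + (-32) + (-432)
  = 916.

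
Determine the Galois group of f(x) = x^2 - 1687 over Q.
Gal(K/Q) = Z/2Z (cyclic of order 2)

x^2 - 1687 is irreducible over Q since 1687 is not a rational square. The splitting field Q(sqrt(1687)) has degree 2 over Q, and its unique nontrivial automorphism is sqrt(1687) ↦ -sqrt(1687). Hence Gal(Q(sqrt(1687))/Q) = Z/2Z.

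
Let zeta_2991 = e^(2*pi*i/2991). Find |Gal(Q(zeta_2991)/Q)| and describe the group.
|Gal(Q(zeta_2991)/Q)| = phi(2991) = 1992; group ≅ (Z/2991Z)^* ≅ Z/2Z × Z/996Z

The n-th cyclotomic polynomial Φ_2991(x) is the minimal polynomial of zeta_2991 over Q and has degree phi(2991) = 1992. So Q(zeta_2991) is a degree-1992 Galois extension with Galois group (Z/2991Z)^*. By CRT, (Z/2991Z)^* ≅ (Z/3Z)^* × (Z/997Z)^*. Each prime-power unit group is (Z/3Z)^* ≅ Z/2Z; (Z/997Z)^* ≅ Z/996Z. Hence Gal(Q(zeta_2991)/Q) ≅ Z/2Z × Z/996Z.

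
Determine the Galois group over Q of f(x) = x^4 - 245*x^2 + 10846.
Gal(K/Q) = V_4 (Klein four-group, Z/2Z × Z/2Z)

f factors as (x^2 - 187)(x^2 - 58), so the splitting field is K = Q(sqrt(187), sqrt(58)). The elements 187, 58, 10846 are all non-squares in Q, so sqrt(187) and sqrt(58) generate independent quadratic extensions. Thus [K:Q] = 4 and Gal(K/Q) is generated by the two order-2 automorphisms sqrt(187) ↦ -sqrt(187) and sqrt(58) ↦ -sqrt(58), giving V_4.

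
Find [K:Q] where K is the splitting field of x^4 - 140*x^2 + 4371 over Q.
[K:Q] = 4

f factors as (x^2 - 47)(x^2 - 93); the splitting field is K = Q(sqrt(47), sqrt(93)). Since 47, 93, and 4371 are all non-squares in Q, the three subfields Q(sqrt(47)), Q(sqrt(93)), Q(sqrt(4371)) are distinct degree-2 extensions, so [K:Q] = 4 (Klein four Galois group).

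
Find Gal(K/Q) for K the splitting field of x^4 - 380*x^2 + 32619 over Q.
Gal(K/Q) = V_4 (Klein four-group, Z/2Z × Z/2Z)

f factors as (x^2 - 249)(x^2 - 131), so the splitting field is K = Q(sqrt(249), sqrt(131)). The elements 249, 131, 32619 are all non-squares in Q, so sqrt(249) and sqrt(131) generate independent quadratic extensions. Thus [K:Q] = 4 and Gal(K/Q) is generated by the two order-2 automorphisms sqrt(249) ↦ -sqrt(249) and sqrt(131) ↦ -sqrt(131), giving V_4.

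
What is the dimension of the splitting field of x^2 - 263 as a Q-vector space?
[K:Q] = 2

The polynomial x^2 - 263 is irreducible over Q since 263 is not a perfect square. Its splitting field is Q(sqrt(263)), which has degree 2 over Q.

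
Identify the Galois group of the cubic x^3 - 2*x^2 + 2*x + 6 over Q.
Gal(K/Q) = S_3 (symmetric group of order 6)

Compute the discriminant of x^3 + (-2)*x^2 + (2)*x + (6): Δ = -1228. Since Δ is not a rational square, the Galois group is not contained in A_3; it must be the full S_3 (irreducibility of the cubic rules out anything smaller).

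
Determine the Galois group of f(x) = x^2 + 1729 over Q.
Gal(K/Q) = Z/2Z (cyclic of order 2)

x^2 + 1729 is irreducible over Q since -1729 is not a rational square. The splitting field Q(sqrt(-1729)) has degree 2 over Q, and its unique nontrivial automorphism is sqrt(-1729) ↦ -sqrt(-1729). Hence Gal(Q(sqrt(-1729))/Q) = Z/2Z.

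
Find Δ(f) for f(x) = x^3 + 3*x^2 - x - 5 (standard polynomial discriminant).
Δ = 148

For x^3 + a x^2 + b x + c the discriminant is Δ = 18 a b c - 4 a^3 c + a^2 b^2 - 4 b^3 - 27 c^2.
Plug a = 3, b = -1, c = -5:
  18*(3)*(-1)*(-5) - 4*(3)^3*(-5) + (3)^2*(-1)^2 - 4*(-1)^3 - 27*(-5)^2
  = 270 + (540) + 9 + (4) + (-675)
  = 148.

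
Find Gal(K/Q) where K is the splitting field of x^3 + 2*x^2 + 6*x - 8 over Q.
Gal(K/Q) = S_3 (symmetric group of order 6)

Compute the discriminant of x^3 + (2)*x^2 + (6)*x + (-8): Δ = -3920. Since Δ is not a rational square, the Galois group is not contained in A_3; it must be the full S_3 (irreducibility of the cubic rules out anything smaller).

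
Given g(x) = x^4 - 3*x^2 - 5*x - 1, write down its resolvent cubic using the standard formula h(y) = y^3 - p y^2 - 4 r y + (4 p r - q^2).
h(y) = y^3 + 3*y^2 + 4*y - 13

Identify coefficients: p = -3, q = -5, r = -1.
Plug into h(y) = y^3 - p y^2 - 4 r y + (4 p r - q^2):
  h(y) = y^3 - (-3) y^2 - 4*(-1) y + (4*(-3)*(-1) - (-5)^2)
       = y^3 + (3) y^2 + (4) y + (-13).
Simplifying: h(y) = y^3 + 3*y^2 + 4*y - 13.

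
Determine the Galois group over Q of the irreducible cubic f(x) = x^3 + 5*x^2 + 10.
Gal(K/Q) = S_3 (symmetric group of order 6)

Compute the discriminant of x^3 + (5)*x^2 + (0)*x + (10): Δ = -7700. Since Δ is not a rational square, the Galois group is not contained in A_3; it must be the full S_3 (irreducibility of the cubic rules out anything smaller).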